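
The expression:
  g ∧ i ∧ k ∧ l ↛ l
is never true.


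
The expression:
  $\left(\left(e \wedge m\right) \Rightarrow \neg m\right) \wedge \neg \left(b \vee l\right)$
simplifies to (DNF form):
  $\left(\neg b \wedge \neg e \wedge \neg l\right) \vee \left(\neg b \wedge \neg l \wedge \neg m\right)$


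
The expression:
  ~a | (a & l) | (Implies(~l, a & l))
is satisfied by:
  {l: True, a: False}
  {a: False, l: False}
  {a: True, l: True}


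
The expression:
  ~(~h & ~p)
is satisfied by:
  {p: True, h: True}
  {p: True, h: False}
  {h: True, p: False}


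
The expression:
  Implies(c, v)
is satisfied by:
  {v: True, c: False}
  {c: False, v: False}
  {c: True, v: True}


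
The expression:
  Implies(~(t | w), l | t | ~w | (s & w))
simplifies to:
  True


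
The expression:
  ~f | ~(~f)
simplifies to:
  True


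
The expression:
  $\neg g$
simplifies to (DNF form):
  $\neg g$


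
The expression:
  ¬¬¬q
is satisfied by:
  {q: False}


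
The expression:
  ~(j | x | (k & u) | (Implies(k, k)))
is never true.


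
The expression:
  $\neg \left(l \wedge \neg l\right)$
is always true.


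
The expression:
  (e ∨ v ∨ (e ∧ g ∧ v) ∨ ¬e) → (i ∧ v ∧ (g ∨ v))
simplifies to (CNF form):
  i ∧ v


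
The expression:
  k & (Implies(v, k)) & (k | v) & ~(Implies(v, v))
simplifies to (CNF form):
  False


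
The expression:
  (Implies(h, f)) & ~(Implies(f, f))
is never true.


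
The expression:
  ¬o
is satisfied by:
  {o: False}


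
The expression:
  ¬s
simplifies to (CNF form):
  ¬s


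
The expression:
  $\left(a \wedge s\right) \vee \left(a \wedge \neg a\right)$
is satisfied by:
  {a: True, s: True}


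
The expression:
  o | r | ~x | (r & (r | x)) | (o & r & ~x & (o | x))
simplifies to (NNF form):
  o | r | ~x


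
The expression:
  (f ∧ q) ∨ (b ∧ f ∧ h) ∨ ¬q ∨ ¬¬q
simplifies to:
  True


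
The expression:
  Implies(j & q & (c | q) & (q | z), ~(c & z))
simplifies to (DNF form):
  ~c | ~j | ~q | ~z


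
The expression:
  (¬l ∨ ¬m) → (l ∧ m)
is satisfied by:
  {m: True, l: True}


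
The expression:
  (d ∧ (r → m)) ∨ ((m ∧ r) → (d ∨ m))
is always true.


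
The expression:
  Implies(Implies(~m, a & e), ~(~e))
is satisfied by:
  {e: True, m: False}
  {m: False, e: False}
  {m: True, e: True}


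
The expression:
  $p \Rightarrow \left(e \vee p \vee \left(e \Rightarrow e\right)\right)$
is always true.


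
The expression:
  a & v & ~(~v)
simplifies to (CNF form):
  a & v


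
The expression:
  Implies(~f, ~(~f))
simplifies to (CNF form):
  f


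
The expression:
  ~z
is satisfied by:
  {z: False}


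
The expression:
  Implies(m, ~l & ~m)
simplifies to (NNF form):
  ~m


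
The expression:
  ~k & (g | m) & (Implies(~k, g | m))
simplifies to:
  ~k & (g | m)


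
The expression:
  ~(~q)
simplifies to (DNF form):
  q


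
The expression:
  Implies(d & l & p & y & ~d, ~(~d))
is always true.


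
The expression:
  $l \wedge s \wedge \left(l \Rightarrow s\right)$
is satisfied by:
  {s: True, l: True}


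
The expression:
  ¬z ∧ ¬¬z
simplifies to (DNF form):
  False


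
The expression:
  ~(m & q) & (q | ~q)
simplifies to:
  ~m | ~q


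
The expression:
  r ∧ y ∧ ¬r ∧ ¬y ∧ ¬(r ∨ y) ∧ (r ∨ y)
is never true.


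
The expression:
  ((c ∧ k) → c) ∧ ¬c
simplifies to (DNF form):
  ¬c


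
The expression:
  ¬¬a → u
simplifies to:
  u ∨ ¬a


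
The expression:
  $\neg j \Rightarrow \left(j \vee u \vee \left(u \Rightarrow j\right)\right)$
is always true.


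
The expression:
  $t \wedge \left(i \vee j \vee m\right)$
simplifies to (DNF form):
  $\left(i \wedge t\right) \vee \left(j \wedge t\right) \vee \left(m \wedge t\right)$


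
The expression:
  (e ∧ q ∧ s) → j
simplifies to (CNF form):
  j ∨ ¬e ∨ ¬q ∨ ¬s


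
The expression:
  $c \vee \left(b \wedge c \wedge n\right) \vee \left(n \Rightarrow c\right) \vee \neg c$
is always true.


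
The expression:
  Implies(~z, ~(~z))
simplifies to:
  z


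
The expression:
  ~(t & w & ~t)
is always true.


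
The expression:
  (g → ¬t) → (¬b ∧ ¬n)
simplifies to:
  (g ∨ ¬b) ∧ (g ∨ ¬n) ∧ (t ∨ ¬b) ∧ (t ∨ ¬n)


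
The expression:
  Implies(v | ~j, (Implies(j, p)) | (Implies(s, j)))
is always true.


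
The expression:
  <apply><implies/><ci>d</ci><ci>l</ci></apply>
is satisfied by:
  {l: True, d: False}
  {d: False, l: False}
  {d: True, l: True}


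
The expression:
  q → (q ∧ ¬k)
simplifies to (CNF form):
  ¬k ∨ ¬q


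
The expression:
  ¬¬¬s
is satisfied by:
  {s: False}


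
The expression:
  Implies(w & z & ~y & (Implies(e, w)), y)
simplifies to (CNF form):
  y | ~w | ~z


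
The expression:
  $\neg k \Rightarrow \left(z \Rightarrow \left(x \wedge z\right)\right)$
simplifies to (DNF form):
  $k \vee x \vee \neg z$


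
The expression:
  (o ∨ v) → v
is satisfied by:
  {v: True, o: False}
  {o: False, v: False}
  {o: True, v: True}


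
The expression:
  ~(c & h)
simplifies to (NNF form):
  ~c | ~h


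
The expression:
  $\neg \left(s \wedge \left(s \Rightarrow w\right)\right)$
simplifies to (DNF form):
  $\neg s \vee \neg w$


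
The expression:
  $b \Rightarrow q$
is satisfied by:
  {q: True, b: False}
  {b: False, q: False}
  {b: True, q: True}


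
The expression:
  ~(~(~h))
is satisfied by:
  {h: False}


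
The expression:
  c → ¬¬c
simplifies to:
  True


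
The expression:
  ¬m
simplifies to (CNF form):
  ¬m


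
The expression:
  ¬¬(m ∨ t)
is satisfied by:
  {t: True, m: True}
  {t: True, m: False}
  {m: True, t: False}


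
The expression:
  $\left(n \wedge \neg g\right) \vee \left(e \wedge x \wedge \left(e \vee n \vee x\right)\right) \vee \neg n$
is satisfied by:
  {e: True, x: True, g: False, n: False}
  {e: True, x: False, g: False, n: False}
  {x: True, e: False, g: False, n: False}
  {e: False, x: False, g: False, n: False}
  {n: True, e: True, x: True, g: False}
  {n: True, e: True, x: False, g: False}
  {n: True, x: True, e: False, g: False}
  {n: True, x: False, e: False, g: False}
  {e: True, g: True, x: True, n: False}
  {e: True, g: True, x: False, n: False}
  {g: True, x: True, e: False, n: False}
  {g: True, e: False, x: False, n: False}
  {n: True, e: True, g: True, x: True}


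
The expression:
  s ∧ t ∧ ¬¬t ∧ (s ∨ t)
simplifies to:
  s ∧ t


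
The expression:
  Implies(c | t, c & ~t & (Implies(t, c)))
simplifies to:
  ~t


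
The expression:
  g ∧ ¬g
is never true.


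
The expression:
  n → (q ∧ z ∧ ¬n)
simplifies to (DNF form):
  ¬n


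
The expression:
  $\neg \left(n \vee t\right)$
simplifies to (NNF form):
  $\neg n \wedge \neg t$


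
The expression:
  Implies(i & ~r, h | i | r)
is always true.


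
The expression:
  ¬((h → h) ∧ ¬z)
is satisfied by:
  {z: True}


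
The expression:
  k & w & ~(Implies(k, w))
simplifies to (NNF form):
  False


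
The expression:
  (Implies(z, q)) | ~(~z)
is always true.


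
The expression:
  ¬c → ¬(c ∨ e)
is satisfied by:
  {c: True, e: False}
  {e: False, c: False}
  {e: True, c: True}


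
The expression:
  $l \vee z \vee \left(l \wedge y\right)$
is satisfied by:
  {z: True, l: True}
  {z: True, l: False}
  {l: True, z: False}


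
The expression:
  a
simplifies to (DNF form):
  a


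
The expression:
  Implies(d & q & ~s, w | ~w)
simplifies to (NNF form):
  True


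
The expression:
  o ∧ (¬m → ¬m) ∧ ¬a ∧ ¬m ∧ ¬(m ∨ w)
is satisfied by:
  {o: True, w: False, a: False, m: False}


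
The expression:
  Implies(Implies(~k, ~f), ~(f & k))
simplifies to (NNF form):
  ~f | ~k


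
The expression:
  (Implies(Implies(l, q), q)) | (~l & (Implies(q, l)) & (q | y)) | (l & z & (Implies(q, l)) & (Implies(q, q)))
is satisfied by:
  {y: True, q: True, l: True}
  {y: True, q: True, l: False}
  {y: True, l: True, q: False}
  {y: True, l: False, q: False}
  {q: True, l: True, y: False}
  {q: True, l: False, y: False}
  {l: True, q: False, y: False}


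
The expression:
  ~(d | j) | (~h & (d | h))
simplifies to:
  (d & ~h) | (~d & ~j)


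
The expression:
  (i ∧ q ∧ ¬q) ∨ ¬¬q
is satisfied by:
  {q: True}


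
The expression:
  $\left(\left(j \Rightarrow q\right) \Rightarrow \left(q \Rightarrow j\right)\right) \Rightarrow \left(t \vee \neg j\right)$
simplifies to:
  $t \vee \neg j$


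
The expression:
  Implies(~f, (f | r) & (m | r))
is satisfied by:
  {r: True, f: True}
  {r: True, f: False}
  {f: True, r: False}


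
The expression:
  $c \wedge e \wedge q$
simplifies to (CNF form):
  $c \wedge e \wedge q$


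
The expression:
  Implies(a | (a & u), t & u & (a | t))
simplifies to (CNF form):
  (t | ~a) & (u | ~a)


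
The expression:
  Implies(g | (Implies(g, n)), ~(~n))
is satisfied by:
  {n: True}


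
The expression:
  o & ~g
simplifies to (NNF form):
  o & ~g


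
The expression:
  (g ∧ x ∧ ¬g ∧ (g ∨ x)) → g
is always true.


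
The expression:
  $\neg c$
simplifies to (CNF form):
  $\neg c$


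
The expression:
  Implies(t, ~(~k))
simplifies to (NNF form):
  k | ~t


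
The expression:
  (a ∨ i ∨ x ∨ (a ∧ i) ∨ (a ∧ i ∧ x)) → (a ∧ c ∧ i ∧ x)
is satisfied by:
  {c: True, i: False, x: False, a: False}
  {c: False, i: False, x: False, a: False}
  {a: True, x: True, i: True, c: True}


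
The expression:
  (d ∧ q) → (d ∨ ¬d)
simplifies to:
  True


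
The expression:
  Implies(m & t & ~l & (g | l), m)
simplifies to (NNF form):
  True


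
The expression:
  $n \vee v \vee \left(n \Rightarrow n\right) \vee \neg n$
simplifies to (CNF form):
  $\text{True}$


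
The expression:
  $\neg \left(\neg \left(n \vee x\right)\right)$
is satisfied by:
  {n: True, x: True}
  {n: True, x: False}
  {x: True, n: False}


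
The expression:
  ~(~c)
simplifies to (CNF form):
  c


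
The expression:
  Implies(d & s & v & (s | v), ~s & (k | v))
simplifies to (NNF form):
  ~d | ~s | ~v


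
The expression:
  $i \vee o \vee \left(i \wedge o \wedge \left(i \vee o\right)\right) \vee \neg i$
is always true.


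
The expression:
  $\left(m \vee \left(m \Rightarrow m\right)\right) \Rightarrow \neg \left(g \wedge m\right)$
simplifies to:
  $\neg g \vee \neg m$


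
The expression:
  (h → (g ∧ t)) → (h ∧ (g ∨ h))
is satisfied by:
  {h: True}


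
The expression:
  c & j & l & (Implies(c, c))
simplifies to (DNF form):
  c & j & l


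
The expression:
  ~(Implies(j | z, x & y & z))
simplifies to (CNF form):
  (j | z) & (z | ~z) & (j | z | ~x) & (j | z | ~y) & (j | ~x | ~y) & (z | ~x | ~z) & (z | ~y | ~z) & (~x | ~y | ~z)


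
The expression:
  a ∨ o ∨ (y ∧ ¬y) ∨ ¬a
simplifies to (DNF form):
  True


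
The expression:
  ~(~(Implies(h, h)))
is always true.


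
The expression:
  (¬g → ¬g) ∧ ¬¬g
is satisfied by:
  {g: True}


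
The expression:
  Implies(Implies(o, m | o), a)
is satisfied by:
  {a: True}


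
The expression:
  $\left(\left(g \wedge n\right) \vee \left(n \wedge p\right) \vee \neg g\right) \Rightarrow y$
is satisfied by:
  {y: True, g: True, n: False}
  {y: True, g: False, n: False}
  {y: True, n: True, g: True}
  {y: True, n: True, g: False}
  {g: True, n: False, y: False}


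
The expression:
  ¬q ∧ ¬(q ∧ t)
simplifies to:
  ¬q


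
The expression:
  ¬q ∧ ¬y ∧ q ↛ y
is never true.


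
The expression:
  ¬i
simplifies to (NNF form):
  ¬i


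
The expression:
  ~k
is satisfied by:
  {k: False}


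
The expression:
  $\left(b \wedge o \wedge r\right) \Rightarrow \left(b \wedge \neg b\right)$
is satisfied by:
  {o: False, b: False, r: False}
  {r: True, o: False, b: False}
  {b: True, o: False, r: False}
  {r: True, b: True, o: False}
  {o: True, r: False, b: False}
  {r: True, o: True, b: False}
  {b: True, o: True, r: False}


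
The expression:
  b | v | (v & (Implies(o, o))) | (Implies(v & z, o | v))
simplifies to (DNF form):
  True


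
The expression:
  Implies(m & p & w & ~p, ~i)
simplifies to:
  True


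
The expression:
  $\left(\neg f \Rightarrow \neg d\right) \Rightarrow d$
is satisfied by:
  {d: True}


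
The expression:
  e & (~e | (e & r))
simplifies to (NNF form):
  e & r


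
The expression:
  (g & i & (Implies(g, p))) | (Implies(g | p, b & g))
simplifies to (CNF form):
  (g | ~g) & (g | ~p) & (b | g | ~g) & (b | g | ~p) & (b | i | ~g) & (b | i | ~p) & (b | p | ~g) & (b | p | ~p) & (g | i | ~g) & (g | i | ~p) & (g | p | ~g) & (g | p | ~p)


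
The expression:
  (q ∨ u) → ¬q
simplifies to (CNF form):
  ¬q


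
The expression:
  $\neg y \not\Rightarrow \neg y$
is never true.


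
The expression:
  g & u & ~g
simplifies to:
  False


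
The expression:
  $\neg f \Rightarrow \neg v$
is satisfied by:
  {f: True, v: False}
  {v: False, f: False}
  {v: True, f: True}


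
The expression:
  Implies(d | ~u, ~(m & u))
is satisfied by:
  {u: False, m: False, d: False}
  {d: True, u: False, m: False}
  {m: True, u: False, d: False}
  {d: True, m: True, u: False}
  {u: True, d: False, m: False}
  {d: True, u: True, m: False}
  {m: True, u: True, d: False}


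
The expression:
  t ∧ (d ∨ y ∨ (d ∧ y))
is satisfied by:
  {t: True, y: True, d: True}
  {t: True, y: True, d: False}
  {t: True, d: True, y: False}


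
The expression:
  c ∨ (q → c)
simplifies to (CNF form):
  c ∨ ¬q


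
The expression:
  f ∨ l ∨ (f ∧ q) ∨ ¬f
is always true.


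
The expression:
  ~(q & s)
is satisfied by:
  {s: False, q: False}
  {q: True, s: False}
  {s: True, q: False}


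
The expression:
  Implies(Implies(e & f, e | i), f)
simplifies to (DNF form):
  f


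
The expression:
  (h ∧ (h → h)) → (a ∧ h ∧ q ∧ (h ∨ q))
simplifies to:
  (a ∧ q) ∨ ¬h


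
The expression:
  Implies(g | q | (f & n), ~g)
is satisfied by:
  {g: False}


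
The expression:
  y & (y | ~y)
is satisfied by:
  {y: True}


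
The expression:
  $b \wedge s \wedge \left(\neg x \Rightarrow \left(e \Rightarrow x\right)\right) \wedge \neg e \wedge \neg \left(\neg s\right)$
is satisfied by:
  {b: True, s: True, e: False}


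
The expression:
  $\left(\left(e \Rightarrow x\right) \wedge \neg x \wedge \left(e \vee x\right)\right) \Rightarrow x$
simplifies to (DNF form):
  $\text{True}$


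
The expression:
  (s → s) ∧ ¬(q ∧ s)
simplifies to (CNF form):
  ¬q ∨ ¬s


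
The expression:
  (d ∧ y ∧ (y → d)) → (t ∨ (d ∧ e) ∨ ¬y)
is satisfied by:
  {t: True, e: True, y: False, d: False}
  {t: True, e: False, y: False, d: False}
  {e: True, d: False, t: False, y: False}
  {d: False, e: False, t: False, y: False}
  {d: True, t: True, e: True, y: False}
  {d: True, t: True, e: False, y: False}
  {d: True, e: True, t: False, y: False}
  {d: True, e: False, t: False, y: False}
  {y: True, t: True, e: True, d: False}
  {y: True, t: True, e: False, d: False}
  {y: True, e: True, t: False, d: False}
  {y: True, e: False, t: False, d: False}
  {d: True, y: True, t: True, e: True}
  {d: True, y: True, t: True, e: False}
  {d: True, y: True, e: True, t: False}


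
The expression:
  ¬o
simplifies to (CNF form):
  ¬o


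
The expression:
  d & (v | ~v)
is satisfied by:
  {d: True}


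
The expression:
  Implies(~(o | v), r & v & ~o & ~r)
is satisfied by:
  {o: True, v: True}
  {o: True, v: False}
  {v: True, o: False}


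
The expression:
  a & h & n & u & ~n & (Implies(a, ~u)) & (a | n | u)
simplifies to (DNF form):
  False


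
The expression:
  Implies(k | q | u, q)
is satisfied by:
  {q: True, k: False, u: False}
  {q: True, u: True, k: False}
  {q: True, k: True, u: False}
  {q: True, u: True, k: True}
  {u: False, k: False, q: False}


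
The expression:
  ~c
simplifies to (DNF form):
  ~c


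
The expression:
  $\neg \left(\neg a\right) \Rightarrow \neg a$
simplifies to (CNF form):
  $\neg a$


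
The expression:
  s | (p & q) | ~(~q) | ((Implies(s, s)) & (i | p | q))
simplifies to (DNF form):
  i | p | q | s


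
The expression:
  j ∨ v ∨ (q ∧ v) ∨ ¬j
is always true.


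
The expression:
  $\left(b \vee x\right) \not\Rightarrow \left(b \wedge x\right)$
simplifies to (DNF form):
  $\left(b \wedge \neg x\right) \vee \left(x \wedge \neg b\right)$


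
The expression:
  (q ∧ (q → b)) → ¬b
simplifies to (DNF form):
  ¬b ∨ ¬q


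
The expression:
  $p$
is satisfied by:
  {p: True}


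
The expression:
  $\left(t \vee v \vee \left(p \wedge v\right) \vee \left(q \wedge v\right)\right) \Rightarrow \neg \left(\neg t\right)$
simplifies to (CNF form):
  $t \vee \neg v$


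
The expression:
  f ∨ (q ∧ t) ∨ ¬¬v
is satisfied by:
  {q: True, v: True, f: True, t: True}
  {q: True, v: True, f: True, t: False}
  {v: True, f: True, t: True, q: False}
  {v: True, f: True, t: False, q: False}
  {q: True, v: True, t: True, f: False}
  {q: True, v: True, t: False, f: False}
  {v: True, t: True, f: False, q: False}
  {v: True, t: False, f: False, q: False}
  {q: True, f: True, t: True, v: False}
  {q: True, f: True, t: False, v: False}
  {f: True, t: True, v: False, q: False}
  {f: True, v: False, t: False, q: False}
  {q: True, t: True, v: False, f: False}


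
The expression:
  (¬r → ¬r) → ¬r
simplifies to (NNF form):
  ¬r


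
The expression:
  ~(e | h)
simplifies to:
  ~e & ~h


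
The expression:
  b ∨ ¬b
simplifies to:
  True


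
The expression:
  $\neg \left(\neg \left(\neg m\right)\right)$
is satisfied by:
  {m: False}


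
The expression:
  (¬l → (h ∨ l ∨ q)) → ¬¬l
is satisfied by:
  {l: True, q: False, h: False}
  {l: True, h: True, q: False}
  {l: True, q: True, h: False}
  {l: True, h: True, q: True}
  {h: False, q: False, l: False}


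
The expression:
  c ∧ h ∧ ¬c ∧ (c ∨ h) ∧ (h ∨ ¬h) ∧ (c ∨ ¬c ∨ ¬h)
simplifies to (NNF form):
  False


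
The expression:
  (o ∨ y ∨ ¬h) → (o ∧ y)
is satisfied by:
  {y: True, o: True, h: True}
  {y: True, o: True, h: False}
  {h: True, o: False, y: False}


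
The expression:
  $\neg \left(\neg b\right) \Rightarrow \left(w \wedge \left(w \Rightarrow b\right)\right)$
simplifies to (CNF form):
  $w \vee \neg b$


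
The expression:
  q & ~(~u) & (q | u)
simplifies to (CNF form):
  q & u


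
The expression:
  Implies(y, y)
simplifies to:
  True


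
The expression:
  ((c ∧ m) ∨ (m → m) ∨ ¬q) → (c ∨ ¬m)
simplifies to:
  c ∨ ¬m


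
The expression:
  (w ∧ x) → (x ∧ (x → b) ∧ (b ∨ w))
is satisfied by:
  {b: True, w: False, x: False}
  {w: False, x: False, b: False}
  {b: True, x: True, w: False}
  {x: True, w: False, b: False}
  {b: True, w: True, x: False}
  {w: True, b: False, x: False}
  {b: True, x: True, w: True}


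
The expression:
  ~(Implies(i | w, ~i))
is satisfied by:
  {i: True}


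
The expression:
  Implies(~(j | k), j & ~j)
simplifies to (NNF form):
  j | k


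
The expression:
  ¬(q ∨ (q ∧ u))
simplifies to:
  ¬q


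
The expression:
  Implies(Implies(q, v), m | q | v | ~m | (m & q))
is always true.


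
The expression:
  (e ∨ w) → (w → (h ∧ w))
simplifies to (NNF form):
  h ∨ ¬w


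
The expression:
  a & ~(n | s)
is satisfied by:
  {a: True, n: False, s: False}


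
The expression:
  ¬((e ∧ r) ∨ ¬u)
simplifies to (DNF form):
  (u ∧ ¬e) ∨ (u ∧ ¬r)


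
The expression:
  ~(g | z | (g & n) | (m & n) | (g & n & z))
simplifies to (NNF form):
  ~g & ~z & (~m | ~n)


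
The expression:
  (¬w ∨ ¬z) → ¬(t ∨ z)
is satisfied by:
  {w: True, z: False, t: False}
  {z: False, t: False, w: False}
  {w: True, z: True, t: False}
  {t: True, w: True, z: True}


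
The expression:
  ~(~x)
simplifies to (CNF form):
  x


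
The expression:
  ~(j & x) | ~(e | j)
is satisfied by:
  {x: False, j: False}
  {j: True, x: False}
  {x: True, j: False}


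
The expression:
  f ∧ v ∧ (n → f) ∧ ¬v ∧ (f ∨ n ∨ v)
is never true.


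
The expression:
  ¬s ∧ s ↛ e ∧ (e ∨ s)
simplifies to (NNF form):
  False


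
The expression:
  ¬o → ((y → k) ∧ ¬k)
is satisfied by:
  {o: True, y: False, k: False}
  {o: True, k: True, y: False}
  {o: True, y: True, k: False}
  {o: True, k: True, y: True}
  {k: False, y: False, o: False}


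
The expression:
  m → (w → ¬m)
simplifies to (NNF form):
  ¬m ∨ ¬w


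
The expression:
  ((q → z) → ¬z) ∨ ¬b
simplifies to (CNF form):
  ¬b ∨ ¬z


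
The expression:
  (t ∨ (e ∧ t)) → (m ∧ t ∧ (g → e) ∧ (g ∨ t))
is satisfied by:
  {e: True, m: True, g: False, t: False}
  {m: True, e: False, g: False, t: False}
  {e: True, g: True, m: True, t: False}
  {g: True, m: True, e: False, t: False}
  {e: True, m: False, g: False, t: False}
  {e: False, m: False, g: False, t: False}
  {e: True, g: True, m: False, t: False}
  {g: True, e: False, m: False, t: False}
  {t: True, e: True, m: True, g: False}
  {t: True, m: True, e: False, g: False}
  {t: True, e: True, g: True, m: True}


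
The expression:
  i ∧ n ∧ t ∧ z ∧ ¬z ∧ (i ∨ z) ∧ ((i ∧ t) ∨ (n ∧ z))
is never true.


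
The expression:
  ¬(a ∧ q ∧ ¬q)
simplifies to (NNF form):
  True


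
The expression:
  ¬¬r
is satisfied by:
  {r: True}


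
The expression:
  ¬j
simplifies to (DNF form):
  ¬j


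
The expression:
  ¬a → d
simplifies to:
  a ∨ d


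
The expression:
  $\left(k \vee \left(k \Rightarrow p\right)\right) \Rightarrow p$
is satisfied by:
  {p: True}


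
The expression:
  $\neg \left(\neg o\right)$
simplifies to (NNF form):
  $o$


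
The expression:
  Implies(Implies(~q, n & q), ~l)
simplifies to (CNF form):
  ~l | ~q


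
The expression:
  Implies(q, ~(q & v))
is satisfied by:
  {v: False, q: False}
  {q: True, v: False}
  {v: True, q: False}


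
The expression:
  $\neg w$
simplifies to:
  $\neg w$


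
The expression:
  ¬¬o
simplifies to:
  o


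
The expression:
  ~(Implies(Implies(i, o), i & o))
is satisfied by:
  {i: False}


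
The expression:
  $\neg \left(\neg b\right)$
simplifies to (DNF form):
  $b$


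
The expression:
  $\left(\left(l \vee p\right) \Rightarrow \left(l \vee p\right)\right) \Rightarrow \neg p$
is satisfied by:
  {p: False}


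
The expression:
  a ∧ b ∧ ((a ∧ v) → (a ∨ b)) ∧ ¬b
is never true.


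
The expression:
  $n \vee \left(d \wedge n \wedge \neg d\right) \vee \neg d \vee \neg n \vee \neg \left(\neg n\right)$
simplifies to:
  $\text{True}$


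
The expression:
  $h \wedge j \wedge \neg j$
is never true.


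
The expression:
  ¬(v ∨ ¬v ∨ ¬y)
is never true.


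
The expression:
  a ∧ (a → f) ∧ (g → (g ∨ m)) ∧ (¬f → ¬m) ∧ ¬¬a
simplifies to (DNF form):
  a ∧ f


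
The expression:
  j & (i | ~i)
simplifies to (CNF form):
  j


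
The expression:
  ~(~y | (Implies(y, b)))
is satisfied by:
  {y: True, b: False}


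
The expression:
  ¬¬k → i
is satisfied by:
  {i: True, k: False}
  {k: False, i: False}
  {k: True, i: True}


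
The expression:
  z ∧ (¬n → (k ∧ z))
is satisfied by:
  {n: True, k: True, z: True}
  {n: True, z: True, k: False}
  {k: True, z: True, n: False}


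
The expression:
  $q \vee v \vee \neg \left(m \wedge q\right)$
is always true.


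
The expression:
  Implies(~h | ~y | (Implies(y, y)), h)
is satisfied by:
  {h: True}


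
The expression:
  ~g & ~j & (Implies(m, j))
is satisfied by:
  {g: False, j: False, m: False}


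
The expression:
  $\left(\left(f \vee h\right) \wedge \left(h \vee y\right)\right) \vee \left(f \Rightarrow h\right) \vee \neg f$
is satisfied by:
  {y: True, h: True, f: False}
  {y: True, h: False, f: False}
  {h: True, y: False, f: False}
  {y: False, h: False, f: False}
  {f: True, y: True, h: True}
  {f: True, y: True, h: False}
  {f: True, h: True, y: False}


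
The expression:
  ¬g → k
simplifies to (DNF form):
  g ∨ k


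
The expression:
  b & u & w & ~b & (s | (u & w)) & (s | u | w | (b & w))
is never true.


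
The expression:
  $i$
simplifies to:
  $i$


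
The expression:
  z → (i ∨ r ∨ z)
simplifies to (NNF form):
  True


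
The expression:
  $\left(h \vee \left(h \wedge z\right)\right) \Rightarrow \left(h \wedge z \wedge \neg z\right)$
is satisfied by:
  {h: False}


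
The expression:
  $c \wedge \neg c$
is never true.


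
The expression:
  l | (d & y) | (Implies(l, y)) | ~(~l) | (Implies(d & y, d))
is always true.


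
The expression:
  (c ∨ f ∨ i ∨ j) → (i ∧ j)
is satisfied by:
  {i: True, j: True, f: False, c: False}
  {i: True, j: True, c: True, f: False}
  {i: True, j: True, f: True, c: False}
  {i: True, j: True, c: True, f: True}
  {j: False, f: False, c: False, i: False}


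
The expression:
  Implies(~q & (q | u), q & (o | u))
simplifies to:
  q | ~u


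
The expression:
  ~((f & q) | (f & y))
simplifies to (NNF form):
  ~f | (~q & ~y)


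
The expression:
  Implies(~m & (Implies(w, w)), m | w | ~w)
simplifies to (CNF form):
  True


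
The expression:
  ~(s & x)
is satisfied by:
  {s: False, x: False}
  {x: True, s: False}
  {s: True, x: False}


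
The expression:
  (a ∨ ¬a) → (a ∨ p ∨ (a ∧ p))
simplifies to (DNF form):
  a ∨ p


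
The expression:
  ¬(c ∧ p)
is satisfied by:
  {p: False, c: False}
  {c: True, p: False}
  {p: True, c: False}


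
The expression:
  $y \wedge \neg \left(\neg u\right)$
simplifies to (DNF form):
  $u \wedge y$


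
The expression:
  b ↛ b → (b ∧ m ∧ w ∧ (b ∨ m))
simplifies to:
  True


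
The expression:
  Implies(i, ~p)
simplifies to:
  ~i | ~p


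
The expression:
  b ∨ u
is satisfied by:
  {b: True, u: True}
  {b: True, u: False}
  {u: True, b: False}


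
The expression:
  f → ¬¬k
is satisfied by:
  {k: True, f: False}
  {f: False, k: False}
  {f: True, k: True}


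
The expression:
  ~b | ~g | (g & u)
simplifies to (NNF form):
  u | ~b | ~g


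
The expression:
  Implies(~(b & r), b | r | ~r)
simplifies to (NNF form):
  True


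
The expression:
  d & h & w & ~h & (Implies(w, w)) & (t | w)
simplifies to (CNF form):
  False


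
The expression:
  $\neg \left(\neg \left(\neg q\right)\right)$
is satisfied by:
  {q: False}


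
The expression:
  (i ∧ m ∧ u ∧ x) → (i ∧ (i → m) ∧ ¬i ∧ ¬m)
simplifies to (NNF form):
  ¬i ∨ ¬m ∨ ¬u ∨ ¬x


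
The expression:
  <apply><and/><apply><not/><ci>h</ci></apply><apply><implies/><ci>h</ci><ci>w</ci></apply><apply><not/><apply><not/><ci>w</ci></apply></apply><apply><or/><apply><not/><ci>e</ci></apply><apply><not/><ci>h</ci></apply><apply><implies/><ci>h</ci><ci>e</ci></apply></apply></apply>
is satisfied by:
  {w: True, h: False}


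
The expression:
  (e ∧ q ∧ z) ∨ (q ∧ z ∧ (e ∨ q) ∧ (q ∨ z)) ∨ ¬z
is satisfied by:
  {q: True, z: False}
  {z: False, q: False}
  {z: True, q: True}


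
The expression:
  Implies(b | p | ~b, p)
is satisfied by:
  {p: True}


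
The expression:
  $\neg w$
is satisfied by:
  {w: False}


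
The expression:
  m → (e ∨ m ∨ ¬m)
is always true.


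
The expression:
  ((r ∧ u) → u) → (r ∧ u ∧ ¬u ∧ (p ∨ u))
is never true.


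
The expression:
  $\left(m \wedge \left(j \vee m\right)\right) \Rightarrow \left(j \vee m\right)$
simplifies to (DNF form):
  $\text{True}$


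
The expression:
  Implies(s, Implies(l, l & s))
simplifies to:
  True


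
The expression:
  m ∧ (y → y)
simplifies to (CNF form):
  m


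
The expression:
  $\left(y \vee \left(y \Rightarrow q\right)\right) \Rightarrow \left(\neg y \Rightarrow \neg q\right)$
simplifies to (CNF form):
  $y \vee \neg q$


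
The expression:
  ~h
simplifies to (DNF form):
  ~h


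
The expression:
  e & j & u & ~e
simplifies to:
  False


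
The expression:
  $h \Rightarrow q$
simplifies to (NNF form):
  $q \vee \neg h$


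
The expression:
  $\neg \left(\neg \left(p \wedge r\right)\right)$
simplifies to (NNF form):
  $p \wedge r$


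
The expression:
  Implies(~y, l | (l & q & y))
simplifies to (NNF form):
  l | y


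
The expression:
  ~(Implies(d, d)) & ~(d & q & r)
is never true.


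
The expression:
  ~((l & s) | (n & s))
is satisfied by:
  {n: False, s: False, l: False}
  {l: True, n: False, s: False}
  {n: True, l: False, s: False}
  {l: True, n: True, s: False}
  {s: True, l: False, n: False}


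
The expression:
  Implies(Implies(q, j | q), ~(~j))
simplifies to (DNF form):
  j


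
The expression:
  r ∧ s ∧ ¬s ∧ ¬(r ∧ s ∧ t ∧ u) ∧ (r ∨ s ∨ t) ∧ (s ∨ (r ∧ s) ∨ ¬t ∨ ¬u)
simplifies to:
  False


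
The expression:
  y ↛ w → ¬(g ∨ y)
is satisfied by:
  {w: True, y: False}
  {y: False, w: False}
  {y: True, w: True}


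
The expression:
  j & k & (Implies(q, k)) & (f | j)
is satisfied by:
  {j: True, k: True}


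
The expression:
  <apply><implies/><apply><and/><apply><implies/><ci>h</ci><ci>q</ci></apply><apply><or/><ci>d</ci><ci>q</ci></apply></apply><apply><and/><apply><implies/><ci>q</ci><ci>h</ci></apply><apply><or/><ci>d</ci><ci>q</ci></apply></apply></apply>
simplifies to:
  <apply><or/><ci>h</ci><apply><not/><ci>q</ci></apply></apply>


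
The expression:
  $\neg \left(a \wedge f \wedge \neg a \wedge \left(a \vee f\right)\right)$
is always true.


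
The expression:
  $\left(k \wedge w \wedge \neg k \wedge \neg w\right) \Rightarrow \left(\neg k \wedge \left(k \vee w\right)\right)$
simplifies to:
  $\text{True}$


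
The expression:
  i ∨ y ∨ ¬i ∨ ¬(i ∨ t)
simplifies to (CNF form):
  True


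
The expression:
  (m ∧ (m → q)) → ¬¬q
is always true.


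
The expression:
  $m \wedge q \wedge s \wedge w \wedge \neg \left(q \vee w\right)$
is never true.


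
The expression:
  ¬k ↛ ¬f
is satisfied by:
  {f: True, k: False}


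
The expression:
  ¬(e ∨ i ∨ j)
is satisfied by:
  {i: False, e: False, j: False}


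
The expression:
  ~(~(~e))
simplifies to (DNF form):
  ~e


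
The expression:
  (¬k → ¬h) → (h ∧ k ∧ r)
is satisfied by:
  {h: True, r: True, k: False}
  {h: True, k: False, r: False}
  {h: True, r: True, k: True}


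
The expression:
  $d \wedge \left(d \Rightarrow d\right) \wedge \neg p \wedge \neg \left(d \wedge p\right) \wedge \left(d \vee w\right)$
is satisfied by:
  {d: True, p: False}


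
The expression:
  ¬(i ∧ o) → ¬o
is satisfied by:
  {i: True, o: False}
  {o: False, i: False}
  {o: True, i: True}


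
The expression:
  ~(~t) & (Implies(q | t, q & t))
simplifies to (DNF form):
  q & t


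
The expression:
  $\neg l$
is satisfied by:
  {l: False}


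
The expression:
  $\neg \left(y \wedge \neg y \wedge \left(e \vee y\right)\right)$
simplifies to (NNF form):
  $\text{True}$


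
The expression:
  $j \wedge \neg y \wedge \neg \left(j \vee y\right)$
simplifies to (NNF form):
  $\text{False}$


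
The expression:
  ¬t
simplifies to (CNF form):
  ¬t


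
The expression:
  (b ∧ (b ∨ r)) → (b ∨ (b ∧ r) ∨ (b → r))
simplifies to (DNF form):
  True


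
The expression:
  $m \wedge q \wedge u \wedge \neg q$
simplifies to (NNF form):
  $\text{False}$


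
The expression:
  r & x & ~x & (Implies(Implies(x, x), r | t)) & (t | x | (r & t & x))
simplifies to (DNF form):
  False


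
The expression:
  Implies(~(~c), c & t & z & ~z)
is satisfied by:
  {c: False}


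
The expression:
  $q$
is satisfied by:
  {q: True}


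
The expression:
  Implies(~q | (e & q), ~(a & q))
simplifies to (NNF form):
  ~a | ~e | ~q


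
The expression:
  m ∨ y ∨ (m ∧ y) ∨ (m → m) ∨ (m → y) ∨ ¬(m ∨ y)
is always true.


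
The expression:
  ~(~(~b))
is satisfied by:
  {b: False}


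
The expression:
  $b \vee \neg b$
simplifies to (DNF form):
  $\text{True}$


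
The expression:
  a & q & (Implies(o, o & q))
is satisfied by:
  {a: True, q: True}


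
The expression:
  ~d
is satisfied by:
  {d: False}


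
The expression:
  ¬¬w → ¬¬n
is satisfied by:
  {n: True, w: False}
  {w: False, n: False}
  {w: True, n: True}


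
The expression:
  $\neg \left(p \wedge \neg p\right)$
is always true.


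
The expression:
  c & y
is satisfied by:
  {c: True, y: True}


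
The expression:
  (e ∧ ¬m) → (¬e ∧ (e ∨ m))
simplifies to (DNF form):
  m ∨ ¬e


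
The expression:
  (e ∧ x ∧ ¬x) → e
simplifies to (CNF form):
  True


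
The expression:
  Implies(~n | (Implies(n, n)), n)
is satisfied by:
  {n: True}


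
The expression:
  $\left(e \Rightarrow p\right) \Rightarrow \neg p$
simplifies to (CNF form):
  $\neg p$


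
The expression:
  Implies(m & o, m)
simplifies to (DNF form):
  True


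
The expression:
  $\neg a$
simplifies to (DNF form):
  $\neg a$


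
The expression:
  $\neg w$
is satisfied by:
  {w: False}


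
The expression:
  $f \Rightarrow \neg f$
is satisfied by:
  {f: False}


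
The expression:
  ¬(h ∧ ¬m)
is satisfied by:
  {m: True, h: False}
  {h: False, m: False}
  {h: True, m: True}


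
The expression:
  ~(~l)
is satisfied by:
  {l: True}


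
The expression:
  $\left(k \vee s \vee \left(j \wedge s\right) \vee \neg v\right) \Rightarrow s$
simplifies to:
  $s \vee \left(v \wedge \neg k\right)$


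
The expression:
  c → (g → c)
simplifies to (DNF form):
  True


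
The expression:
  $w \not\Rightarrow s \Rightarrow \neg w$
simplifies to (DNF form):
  $s \vee \neg w$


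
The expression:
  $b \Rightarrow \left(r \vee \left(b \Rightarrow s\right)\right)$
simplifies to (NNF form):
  $r \vee s \vee \neg b$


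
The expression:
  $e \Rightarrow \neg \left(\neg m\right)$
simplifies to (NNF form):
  $m \vee \neg e$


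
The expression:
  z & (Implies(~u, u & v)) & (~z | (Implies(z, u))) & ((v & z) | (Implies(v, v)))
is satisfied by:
  {z: True, u: True}


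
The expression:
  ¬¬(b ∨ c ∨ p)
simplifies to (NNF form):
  b ∨ c ∨ p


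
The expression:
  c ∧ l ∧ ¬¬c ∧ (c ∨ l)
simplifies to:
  c ∧ l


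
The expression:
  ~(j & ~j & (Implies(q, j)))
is always true.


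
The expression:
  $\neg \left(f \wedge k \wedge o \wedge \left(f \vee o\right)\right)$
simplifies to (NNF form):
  $\neg f \vee \neg k \vee \neg o$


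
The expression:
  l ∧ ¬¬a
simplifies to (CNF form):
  a ∧ l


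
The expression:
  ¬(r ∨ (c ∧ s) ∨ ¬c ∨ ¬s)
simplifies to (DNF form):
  False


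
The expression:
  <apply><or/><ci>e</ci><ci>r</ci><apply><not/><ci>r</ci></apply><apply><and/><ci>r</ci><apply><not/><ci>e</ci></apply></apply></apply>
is always true.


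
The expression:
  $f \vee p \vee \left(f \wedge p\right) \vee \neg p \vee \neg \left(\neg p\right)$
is always true.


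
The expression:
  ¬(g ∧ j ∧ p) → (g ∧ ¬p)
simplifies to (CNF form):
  g ∧ (j ∨ ¬p)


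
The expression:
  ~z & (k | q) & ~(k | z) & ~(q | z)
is never true.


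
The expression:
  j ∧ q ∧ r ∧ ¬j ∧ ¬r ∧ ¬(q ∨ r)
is never true.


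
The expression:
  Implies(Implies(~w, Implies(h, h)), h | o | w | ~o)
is always true.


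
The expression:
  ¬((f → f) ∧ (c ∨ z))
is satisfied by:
  {z: False, c: False}


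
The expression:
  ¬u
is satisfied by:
  {u: False}


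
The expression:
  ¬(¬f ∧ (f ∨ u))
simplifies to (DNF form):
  f ∨ ¬u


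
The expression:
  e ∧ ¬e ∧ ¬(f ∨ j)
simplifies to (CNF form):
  False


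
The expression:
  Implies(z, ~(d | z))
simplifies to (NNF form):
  ~z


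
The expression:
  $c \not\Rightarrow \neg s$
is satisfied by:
  {c: True, s: True}


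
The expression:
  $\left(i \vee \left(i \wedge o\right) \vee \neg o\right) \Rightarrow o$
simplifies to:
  $o$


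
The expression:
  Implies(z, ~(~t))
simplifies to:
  t | ~z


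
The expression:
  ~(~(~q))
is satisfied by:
  {q: False}


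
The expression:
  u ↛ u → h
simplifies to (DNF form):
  True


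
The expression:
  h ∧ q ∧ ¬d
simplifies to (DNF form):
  h ∧ q ∧ ¬d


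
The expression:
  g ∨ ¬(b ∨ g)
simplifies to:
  g ∨ ¬b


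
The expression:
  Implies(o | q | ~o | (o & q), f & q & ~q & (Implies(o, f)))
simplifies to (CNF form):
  False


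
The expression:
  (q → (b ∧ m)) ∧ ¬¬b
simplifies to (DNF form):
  (b ∧ m) ∨ (b ∧ ¬q)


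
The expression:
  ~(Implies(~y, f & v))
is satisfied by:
  {y: False, v: False, f: False}
  {f: True, y: False, v: False}
  {v: True, y: False, f: False}


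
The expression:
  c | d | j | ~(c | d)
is always true.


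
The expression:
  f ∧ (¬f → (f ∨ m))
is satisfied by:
  {f: True}


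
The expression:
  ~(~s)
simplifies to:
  s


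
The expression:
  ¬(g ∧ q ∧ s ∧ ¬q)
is always true.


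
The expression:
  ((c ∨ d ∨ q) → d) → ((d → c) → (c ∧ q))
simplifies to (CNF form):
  (c ∨ d ∨ q) ∧ (c ∨ q ∨ ¬c) ∧ (d ∨ q ∨ ¬d) ∧ (q ∨ ¬c ∨ ¬d)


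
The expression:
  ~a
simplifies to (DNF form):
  ~a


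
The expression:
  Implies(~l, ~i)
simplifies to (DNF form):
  l | ~i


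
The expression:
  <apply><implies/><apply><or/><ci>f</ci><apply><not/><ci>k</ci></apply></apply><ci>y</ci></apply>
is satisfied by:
  {y: True, k: True, f: False}
  {y: True, f: False, k: False}
  {y: True, k: True, f: True}
  {y: True, f: True, k: False}
  {k: True, f: False, y: False}


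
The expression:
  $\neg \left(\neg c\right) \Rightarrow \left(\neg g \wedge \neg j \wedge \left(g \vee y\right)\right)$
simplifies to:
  $\left(y \wedge \neg g \wedge \neg j\right) \vee \neg c$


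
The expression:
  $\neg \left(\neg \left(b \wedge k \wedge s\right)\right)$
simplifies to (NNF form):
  $b \wedge k \wedge s$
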